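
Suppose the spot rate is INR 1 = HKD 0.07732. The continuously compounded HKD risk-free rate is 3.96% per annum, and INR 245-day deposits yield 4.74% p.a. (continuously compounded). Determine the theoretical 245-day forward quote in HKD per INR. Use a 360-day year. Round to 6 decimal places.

T = 245/360 years.
Growth of 1 HKD over T: e^(0.0396×245/360) = 1.0273164.
Growth of 1 INR over T: e^(0.0474×245/360) = 1.0327843.
CIP: F = S · (grow HKD)/(grow INR) = 0.07732 × 1.0273164/1.0327843 = 0.07691064 HKD per INR.

0.076911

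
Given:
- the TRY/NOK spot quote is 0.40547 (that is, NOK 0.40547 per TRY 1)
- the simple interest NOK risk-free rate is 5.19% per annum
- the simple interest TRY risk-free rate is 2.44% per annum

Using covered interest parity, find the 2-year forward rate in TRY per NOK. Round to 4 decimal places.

2.3434

T = 2 years.
Growth of 1 NOK over T: 1 + 0.0519×2 = 1.103800.
TRY accumulates by 1 + 0.0244×2 = 1.048800.
So F = 0.40547 × 1.103800 / 1.048800 = 0.4267332 (NOK/TRY).
Invert for TRY per NOK: 1 / 0.4267332 = 2.3434.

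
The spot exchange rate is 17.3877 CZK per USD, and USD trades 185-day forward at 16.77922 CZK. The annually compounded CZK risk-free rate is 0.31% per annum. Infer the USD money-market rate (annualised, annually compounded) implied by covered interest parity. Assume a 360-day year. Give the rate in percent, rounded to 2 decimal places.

T = 185/360 years.
CIP gives F = S · g_CZK/g_USD, so g_CZK/g_USD = 16.77922/17.3877 = 0.9650051.
The CZK side grows by (1 + 0.0031)^(185/360) = 1.0015919.
So the USD growth factor = 1.0379136.
Annualise: 1.0379136^(360/185) − 1 = 0.075100 = 7.51%.

7.51%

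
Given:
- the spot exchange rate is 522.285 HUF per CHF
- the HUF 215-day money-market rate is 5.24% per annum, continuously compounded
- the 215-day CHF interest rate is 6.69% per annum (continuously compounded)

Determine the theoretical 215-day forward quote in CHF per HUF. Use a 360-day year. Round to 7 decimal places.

T = 215/360 years.
HUF accumulates by e^(0.0524×215/360) = 1.0317893.
Growth of 1 CHF over T: e^(0.0669×215/360) = 1.0407631.
So F = 522.285 × 1.0317893 / 1.0407631 = 517.7817 (HUF/CHF).
Invert for CHF per HUF: 1 / 517.7817 = 0.0019313.

0.0019313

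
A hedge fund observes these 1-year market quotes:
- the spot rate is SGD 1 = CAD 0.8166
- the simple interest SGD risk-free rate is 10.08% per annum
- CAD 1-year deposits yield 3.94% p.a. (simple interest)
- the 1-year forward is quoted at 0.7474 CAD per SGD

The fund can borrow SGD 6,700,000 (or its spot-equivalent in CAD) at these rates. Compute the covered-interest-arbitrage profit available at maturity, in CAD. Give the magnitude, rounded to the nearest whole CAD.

CAD 174,442

T = 1 year.
Keep in SGD, deliver into the forward: 6,700,000·1.100800·0.7474 = CAD 5,512,344.06.
Swap to CAD now, deposit: 6,700,000·0.8166·1.039400 = CAD 5,686,786.07.
The quoted forward undervalues SGD, so borrow SGD, convert to CAD at spot, deposit the CAD at 3.94%, and buy SGD forward at 0.7474 to cover the loan.
The gap between the two covered legs is CAD 174,442.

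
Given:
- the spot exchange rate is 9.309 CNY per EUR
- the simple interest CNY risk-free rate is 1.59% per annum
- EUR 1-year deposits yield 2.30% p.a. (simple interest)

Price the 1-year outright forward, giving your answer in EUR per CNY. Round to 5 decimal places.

0.10817

T = 1 year.
CNY growth factor: 1 + 0.0159×1 = 1.015900.
Growth of 1 EUR over T: 1 + 0.0230×1 = 1.023000.
So F = 9.309 × 1.015900 / 1.023000 = 9.244392 (CNY/EUR).
Quoted the other way: 1/9.244392 = 0.10817 EUR per CNY.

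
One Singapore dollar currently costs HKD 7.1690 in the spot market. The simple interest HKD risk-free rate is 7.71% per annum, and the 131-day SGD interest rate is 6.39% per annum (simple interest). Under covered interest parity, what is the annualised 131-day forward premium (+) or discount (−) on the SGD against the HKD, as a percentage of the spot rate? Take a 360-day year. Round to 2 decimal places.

T = 131/360 years.
F = S · g_HKD/g_SGD = 7.169 × 1.0280558/1.0232525 = 7.2026524.
Annualised premium = (F − S)/S × (1/T) = (7.2026524 − 7.169)/7.169 ÷ (131/360) = 1.29%.

+1.29%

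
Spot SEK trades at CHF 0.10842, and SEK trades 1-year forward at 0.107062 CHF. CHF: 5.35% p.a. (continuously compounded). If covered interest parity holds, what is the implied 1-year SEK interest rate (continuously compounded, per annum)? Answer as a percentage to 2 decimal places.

T = 1 year.
F/S = 0.107062/0.10842 = 0.9874746 = (growth of CHF) / (growth of SEK).
The CHF side grows by e^(0.0535×1) = 1.054957.
Hence g_SEK = 1.0683384.
r = ln(1.0683384)/1 = 0.066105 → 6.61%.

6.61%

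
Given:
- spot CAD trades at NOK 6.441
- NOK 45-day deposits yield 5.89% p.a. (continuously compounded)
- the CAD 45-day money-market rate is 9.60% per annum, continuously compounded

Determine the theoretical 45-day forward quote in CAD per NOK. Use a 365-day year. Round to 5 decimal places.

T = 45/365 years.
NOK accumulates by e^(0.0589×45/365) = 1.0072881.
CAD growth factor: e^(0.0960×45/365) = 1.0119059.
So F = 6.441 × 1.0072881 / 1.0119059 = 6.411607 (NOK/CAD).
Invert for CAD per NOK: 1 / 6.411607 = 0.15597.

0.15597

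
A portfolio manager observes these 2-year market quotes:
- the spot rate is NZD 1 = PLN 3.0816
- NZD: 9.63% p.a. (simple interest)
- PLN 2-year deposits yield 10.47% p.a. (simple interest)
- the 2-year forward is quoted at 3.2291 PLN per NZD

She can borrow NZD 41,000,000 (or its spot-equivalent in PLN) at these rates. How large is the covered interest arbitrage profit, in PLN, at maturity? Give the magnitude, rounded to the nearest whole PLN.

PLN 5,089,642

T = 2 years.
Invest the NZD and cover forward: 41,000,000 × 1.192600 × 3.2291 = PLN 157,892,011.06.
Convert at spot and invest in PLN: 41,000,000 × 3.0816 × 1.209400 = PLN 152,802,368.64.
The quoted forward overvalues NZD, so borrow PLN, buy NZD at spot, deposit the NZD at 9.63%, and sell the proceeds forward at 3.2291.
Profit = 157,892,011.06 − 152,802,368.64 = PLN 5,089,642.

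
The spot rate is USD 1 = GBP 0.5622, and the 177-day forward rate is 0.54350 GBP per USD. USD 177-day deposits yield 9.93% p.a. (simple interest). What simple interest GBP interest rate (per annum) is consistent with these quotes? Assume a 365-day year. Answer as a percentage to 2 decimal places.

T = 177/365 years.
F/S = 0.5435/0.5622 = 0.9667378 = (growth of GBP) / (growth of USD).
The USD side grows by 1 + 0.0993×177/365 = 1.0481537.
That pins the GBP growth at 1.0132898.
r = (1.0132898 − 1)/(177/365) = 0.027406 → 2.74%.

2.74%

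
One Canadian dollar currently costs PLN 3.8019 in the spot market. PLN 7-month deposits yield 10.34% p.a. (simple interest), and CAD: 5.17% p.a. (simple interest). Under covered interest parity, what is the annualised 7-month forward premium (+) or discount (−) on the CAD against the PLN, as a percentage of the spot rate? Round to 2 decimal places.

+5.02%

T = 7/12 years.
F = S · g_PLN/g_CAD = 3.8019 × 1.0603167/1.0301583 = 3.9132025.
Annualised premium = (F − S)/S × (1/T) = (3.9132025 − 3.8019)/3.8019 ÷ (7/12) = 5.02%.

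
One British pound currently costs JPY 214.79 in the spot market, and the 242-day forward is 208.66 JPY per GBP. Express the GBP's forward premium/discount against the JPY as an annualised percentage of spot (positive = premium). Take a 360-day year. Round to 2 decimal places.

T = 242/360 years.
GBP trades forward at -2.85395% vs spot over the period.
Annualise by dividing by T: -0.0285395 / (242/360) = -0.042455 → -4.25%.

-4.25%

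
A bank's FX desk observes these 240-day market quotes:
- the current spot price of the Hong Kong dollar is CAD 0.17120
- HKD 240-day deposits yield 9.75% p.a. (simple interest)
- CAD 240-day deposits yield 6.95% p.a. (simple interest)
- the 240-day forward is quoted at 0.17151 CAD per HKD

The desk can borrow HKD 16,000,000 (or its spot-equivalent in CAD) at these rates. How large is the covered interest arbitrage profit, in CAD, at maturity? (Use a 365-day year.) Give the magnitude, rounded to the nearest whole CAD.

T = 240/365 years.
Route A — deposit HKD, sell forward: 16,000,000 × 1.064109589 × 0.17151 = CAD 2,920,086.97.
Route B — convert at spot, deposit CAD: 16,000,000 × 0.17120 × 1.04569863 = CAD 2,864,377.69.
The quoted forward overvalues HKD, so borrow CAD, buy HKD at spot, deposit the HKD at 9.75%, and sell the proceeds forward at 0.17151.
Profit = 2,920,086.97 − 2,864,377.69 = CAD 55,709.

CAD 55,709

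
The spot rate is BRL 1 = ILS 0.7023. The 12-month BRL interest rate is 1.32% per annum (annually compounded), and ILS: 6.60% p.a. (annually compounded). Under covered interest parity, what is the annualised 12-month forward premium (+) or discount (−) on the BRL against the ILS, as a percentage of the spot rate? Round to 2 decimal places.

+5.21%

T = 1 year.
CIP forward (ILS per BRL) = 0.7023 × 1.066000/1.013200 = 0.7388983.
Annualised premium = (F − S)/S × (1/T) = (0.7388983 − 0.7023)/0.7023 ÷ 1 = 5.21%.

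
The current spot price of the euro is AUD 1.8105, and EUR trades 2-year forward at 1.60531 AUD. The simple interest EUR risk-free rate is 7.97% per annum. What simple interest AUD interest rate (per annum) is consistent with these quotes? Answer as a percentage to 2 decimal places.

T = 2 years.
CIP gives F = S · g_AUD/g_EUR, so g_AUD/g_EUR = 1.60531/1.8105 = 0.8866667.
EUR growth factor: 1 + 0.0797×2 = 1.159400.
So the AUD growth factor = 1.0280014.
(1.0280014 − 1)/T = 0.014001, i.e. 1.40%.

1.40%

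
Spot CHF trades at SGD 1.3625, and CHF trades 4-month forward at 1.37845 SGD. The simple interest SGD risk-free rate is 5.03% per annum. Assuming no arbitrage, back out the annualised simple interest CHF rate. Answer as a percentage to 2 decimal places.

1.50%

T = 4/12 years.
F/S = 1.37845/1.3625 = 1.0117064 = (growth of SGD) / (growth of CHF).
The SGD side grows by 1 + 0.0503×4/12 = 1.0167667.
Hence g_CHF = 1.0050017.
r = (1.0050017 − 1)/(4/12) = 0.015005 → 1.50%.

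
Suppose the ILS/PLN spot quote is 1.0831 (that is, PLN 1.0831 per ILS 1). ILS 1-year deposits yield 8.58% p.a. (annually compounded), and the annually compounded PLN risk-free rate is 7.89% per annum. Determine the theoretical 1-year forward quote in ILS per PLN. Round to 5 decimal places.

0.92918

T = 1 year.
PLN accumulates by (1 + 0.0789)^1 = 1.078900.
ILS accumulates by (1 + 0.0858)^1 = 1.085800.
So F = 1.0831 × 1.078900 / 1.085800 = 1.076217 (PLN/ILS).
Invert for ILS per PLN: 1 / 1.076217 = 0.92918.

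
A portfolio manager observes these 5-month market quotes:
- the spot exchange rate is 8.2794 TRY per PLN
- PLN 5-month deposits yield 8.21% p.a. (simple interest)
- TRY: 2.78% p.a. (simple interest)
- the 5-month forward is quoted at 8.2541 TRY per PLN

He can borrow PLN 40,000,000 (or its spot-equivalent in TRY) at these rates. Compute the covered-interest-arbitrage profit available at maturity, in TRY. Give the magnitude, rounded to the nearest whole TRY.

T = 5/12 years.
Keep in PLN, deliver into the forward: 40,000,000·1.03420833333·8.2541 = TRY 341,458,360.17.
Swap to TRY now, deposit: 40,000,000·8.2794·1.01158333333 = TRY 335,012,122.00.
The quoted forward overvalues PLN, so borrow TRY, buy PLN at spot, deposit the PLN at 8.21%, and sell the proceeds forward at 8.2541.
Profit = 341,458,360.17 − 335,012,122.00 = TRY 6,446,238.

TRY 6,446,238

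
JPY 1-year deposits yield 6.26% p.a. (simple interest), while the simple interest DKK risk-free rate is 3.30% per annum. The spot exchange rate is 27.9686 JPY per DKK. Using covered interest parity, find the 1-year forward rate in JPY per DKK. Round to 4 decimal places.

28.7700

T = 1 year.
JPY growth factor: 1 + 0.0626×1 = 1.062600.
DKK accumulates by 1 + 0.0330×1 = 1.033000.
Forward (JPY per DKK) = 27.9686 × 1.062600 / 1.033000 = 28.770024.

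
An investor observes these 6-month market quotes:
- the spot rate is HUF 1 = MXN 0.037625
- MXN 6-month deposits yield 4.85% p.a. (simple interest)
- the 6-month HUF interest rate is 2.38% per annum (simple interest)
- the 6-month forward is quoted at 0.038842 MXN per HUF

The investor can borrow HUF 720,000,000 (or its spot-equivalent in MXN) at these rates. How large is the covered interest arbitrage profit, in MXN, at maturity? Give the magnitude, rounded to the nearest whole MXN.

T = 6/12 years.
Keep in HUF, deliver into the forward: 720,000,000·1.011900·0.038842 = MXN 28,299,038.26.
Swap to MXN now, deposit: 720,000,000·0.037625·1.024250 = MXN 27,746,932.50.
The quoted forward overvalues HUF, so borrow MXN, buy HUF at spot, deposit the HUF at 2.38%, and sell the proceeds forward at 0.038842.
Profit = 28,299,038.26 − 27,746,932.50 = MXN 552,106.

MXN 552,106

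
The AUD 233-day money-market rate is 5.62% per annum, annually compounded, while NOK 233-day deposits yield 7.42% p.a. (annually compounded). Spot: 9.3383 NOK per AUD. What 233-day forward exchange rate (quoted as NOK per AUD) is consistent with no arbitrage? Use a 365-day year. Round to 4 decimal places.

9.4396

T = 233/365 years.
NOK growth factor: (1 + 0.0742)^(233/365) = 1.046751.
AUD growth factor: (1 + 0.0562)^(233/365) = 1.035520.
CIP: F = S · (grow NOK)/(grow AUD) = 9.3383 × 1.046751/1.035520 = 9.439581 NOK per AUD.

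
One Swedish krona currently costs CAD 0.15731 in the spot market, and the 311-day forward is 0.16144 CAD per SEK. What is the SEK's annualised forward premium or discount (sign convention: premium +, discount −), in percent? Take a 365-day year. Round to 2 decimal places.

+3.08%

T = 311/365 years.
Period premium: (0.16144 − 0.15731)/0.15731 = 0.0262539.
Annualise by dividing by T: 0.0262539 / (311/365) = 0.030812 → 3.08%.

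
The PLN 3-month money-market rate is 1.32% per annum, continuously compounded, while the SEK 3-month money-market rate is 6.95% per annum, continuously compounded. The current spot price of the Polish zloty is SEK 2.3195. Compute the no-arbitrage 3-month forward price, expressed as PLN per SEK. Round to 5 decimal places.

T = 3/12 years.
SEK accumulates by e^(0.0695×3/12) = 1.0175268.
PLN growth factor: e^(0.0132×3/12) = 1.0033055.
CIP: F = S · (grow SEK)/(grow PLN) = 2.3195 × 1.0175268/1.0033055 = 2.352378 SEK per PLN.
Invert for PLN per SEK: 1 / 2.352378 = 0.42510.

0.42510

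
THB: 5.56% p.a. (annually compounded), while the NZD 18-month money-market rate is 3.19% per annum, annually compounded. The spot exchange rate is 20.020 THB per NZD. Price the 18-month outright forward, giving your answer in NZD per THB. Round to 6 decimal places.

0.048277

T = 18/12 years.
Growth of 1 THB over T: (1 + 0.0556)^(18/12) = 1.0845487.
Growth of 1 NZD over T: (1 + 0.0319)^(18/12) = 1.0482296.
So F = 20.02 × 1.0845487 / 1.0482296 = 20.71365 (THB/NZD).
Quoted the other way: 1/20.71365 = 0.048277 NZD per THB.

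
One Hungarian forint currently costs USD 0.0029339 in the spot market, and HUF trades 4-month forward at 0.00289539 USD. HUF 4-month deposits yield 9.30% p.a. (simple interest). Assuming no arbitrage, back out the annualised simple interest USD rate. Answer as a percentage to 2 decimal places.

5.24%

T = 4/12 years.
F/S = 0.00289539/0.0029339 = 0.9868741 = (growth of USD) / (growth of HUF).
The HUF side grows by 1 + 0.0930×4/12 = 1.031000.
Hence g_USD = 1.0174672.
(1.0174672 − 1)/T = 0.052402, i.e. 5.24%.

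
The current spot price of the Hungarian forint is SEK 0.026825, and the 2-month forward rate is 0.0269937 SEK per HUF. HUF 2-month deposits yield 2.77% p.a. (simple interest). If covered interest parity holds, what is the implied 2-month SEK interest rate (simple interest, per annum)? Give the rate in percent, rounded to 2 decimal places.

T = 2/12 years.
CIP gives F = S · g_SEK/g_HUF, so g_SEK/g_HUF = 0.0269937/0.026825 = 1.0062889.
The HUF side grows by 1 + 0.0277×2/12 = 1.0046167.
Hence g_SEK = 1.0109346.
(1.0109346 − 1)/T = 0.065608, i.e. 6.56%.

6.56%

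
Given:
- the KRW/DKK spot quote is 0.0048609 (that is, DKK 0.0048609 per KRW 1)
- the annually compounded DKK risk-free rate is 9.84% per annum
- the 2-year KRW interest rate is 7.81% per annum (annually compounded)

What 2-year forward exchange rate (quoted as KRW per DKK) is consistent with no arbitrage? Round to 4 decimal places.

T = 2 years.
DKK growth factor: (1 + 0.0984)^2 = 1.20648256.
KRW accumulates by (1 + 0.0781)^2 = 1.16229961.
So F = 0.0048609 × 1.20648256 / 1.16229961 = 0.00504567929 (DKK/KRW).
Invert for KRW per DKK: 1 / 0.00504567929 = 198.1894.

198.1894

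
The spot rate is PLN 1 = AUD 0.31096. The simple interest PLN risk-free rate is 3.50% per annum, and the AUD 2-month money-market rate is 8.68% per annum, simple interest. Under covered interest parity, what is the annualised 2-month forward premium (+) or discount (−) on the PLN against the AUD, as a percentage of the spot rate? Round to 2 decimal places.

+5.15%

T = 2/12 years.
F = S · g_AUD/g_PLN = 0.31096 × 1.0144667/1.0058333 = 0.31362907.
(F − S)/S ÷ T = (0.31362907 − 0.31096)/0.31096/(2/12) = 0.051500 → 5.15%.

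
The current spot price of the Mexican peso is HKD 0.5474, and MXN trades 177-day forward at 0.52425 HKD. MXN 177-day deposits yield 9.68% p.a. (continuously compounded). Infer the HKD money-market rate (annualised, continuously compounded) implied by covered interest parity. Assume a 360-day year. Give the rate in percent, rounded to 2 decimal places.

T = 177/360 years.
CIP gives F = S · g_HKD/g_MXN, so g_HKD/g_MXN = 0.52425/0.5474 = 0.9577092.
MXN growth factor: e^(0.0968×177/360) = 1.0487441.
Hence g_HKD = 1.0043919.
r = ln(1.0043919)/(177/360) = 0.008913 → 0.89%.

0.89%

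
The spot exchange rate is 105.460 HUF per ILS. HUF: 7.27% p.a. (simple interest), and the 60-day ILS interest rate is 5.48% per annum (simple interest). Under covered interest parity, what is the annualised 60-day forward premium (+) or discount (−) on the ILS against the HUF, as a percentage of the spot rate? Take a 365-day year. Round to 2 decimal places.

+1.77%

T = 60/365 years.
CIP forward (HUF per ILS) = 105.46 × 1.0119507/1.0090082 = 105.767546.
(F − S)/S ÷ T = (105.767546 − 105.46)/105.46/(60/365) = 0.017740 → 1.77%.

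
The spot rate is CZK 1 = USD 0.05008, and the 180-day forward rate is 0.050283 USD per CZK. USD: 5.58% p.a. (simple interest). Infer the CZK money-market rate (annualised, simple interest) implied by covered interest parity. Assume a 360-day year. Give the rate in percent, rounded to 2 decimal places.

4.75%

T = 180/360 years.
F/S = 0.050283/0.05008 = 1.0040535 = (growth of USD) / (growth of CZK).
USD growth factor: 1 + 0.0558×180/360 = 1.027900.
That pins the CZK growth at 1.0237502.
(1.0237502 − 1)/T = 0.047500, i.e. 4.75%.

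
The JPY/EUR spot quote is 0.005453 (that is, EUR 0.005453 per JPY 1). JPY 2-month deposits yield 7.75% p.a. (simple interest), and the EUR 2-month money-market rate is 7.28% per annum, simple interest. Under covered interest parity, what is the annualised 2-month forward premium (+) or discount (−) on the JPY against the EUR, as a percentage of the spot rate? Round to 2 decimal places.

-0.46%

T = 2/12 years.
CIP forward (EUR per JPY) = 0.005453 × 1.0121333/1.0129167 = 0.005448783.
(F − S)/S ÷ T = (0.005448783 − 0.005453)/0.005453/(2/12) = -0.004640 → -0.46%.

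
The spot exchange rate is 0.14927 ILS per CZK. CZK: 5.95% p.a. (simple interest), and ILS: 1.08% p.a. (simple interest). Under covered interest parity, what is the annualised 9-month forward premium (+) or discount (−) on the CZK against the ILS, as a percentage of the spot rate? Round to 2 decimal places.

-4.66%

T = 9/12 years.
CIP forward (ILS per CZK) = 0.14927 × 1.008100/1.044625 = 0.14405082.
Annualised premium = (F − S)/S × (1/T) = (0.14405082 − 0.14927)/0.14927 ÷ (9/12) = -4.66%.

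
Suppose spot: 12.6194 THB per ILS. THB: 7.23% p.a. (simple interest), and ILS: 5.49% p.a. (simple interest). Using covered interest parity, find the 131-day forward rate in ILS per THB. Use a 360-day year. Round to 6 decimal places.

0.078754

T = 131/360 years.
Growth of 1 THB over T: 1 + 0.0723×131/360 = 1.0263092.
ILS accumulates by 1 + 0.0549×131/360 = 1.0199775.
CIP: F = S · (grow THB)/(grow ILS) = 12.6194 × 1.0263092/1.0199775 = 12.69774 THB per ILS.
Invert for ILS per THB: 1 / 12.69774 = 0.078754.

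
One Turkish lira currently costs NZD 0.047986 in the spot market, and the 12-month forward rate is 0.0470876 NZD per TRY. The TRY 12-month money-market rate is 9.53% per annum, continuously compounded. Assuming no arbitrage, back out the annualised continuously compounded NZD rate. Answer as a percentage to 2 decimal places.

7.64%

T = 1 year.
By CIP, F/S equals the NZD-to-TRY growth ratio: 0.0470876/0.047986 = 0.9812779.
The TRY side grows by e^(0.0953×1) = 1.0999888.
So the NZD growth factor = 1.0793947.
r = ln(1.0793947)/1 = 0.076400 → 7.64%.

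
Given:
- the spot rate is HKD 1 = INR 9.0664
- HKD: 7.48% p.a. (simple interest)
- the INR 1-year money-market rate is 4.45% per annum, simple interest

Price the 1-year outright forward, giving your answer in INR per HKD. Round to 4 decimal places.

8.8108

T = 1 year.
Growth of 1 INR over T: 1 + 0.0445×1 = 1.044500.
HKD growth factor: 1 + 0.0748×1 = 1.074800.
So F = 9.0664 × 1.044500 / 1.074800 = 8.810806 (INR/HKD).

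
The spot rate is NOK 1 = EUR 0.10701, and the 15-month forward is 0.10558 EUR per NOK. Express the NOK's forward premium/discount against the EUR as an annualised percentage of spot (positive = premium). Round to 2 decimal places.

-1.07%

T = 15/12 years.
NOK trades forward at -1.33632% vs spot over the period.
Per annum: -0.0133632 / (15/12) = -0.010691 = -1.07%.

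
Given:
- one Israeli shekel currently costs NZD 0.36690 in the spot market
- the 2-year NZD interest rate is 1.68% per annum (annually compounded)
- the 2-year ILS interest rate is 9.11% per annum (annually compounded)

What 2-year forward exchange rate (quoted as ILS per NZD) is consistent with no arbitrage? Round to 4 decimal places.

3.1384

T = 2 years.
NZD growth factor: (1 + 0.0168)^2 = 1.0338822.
ILS accumulates by (1 + 0.0911)^2 = 1.1904992.
So F = 0.3669 × 1.0338822 / 1.1904992 = 0.3186322 (NZD/ILS).
Invert for ILS per NZD: 1 / 0.3186322 = 3.1384.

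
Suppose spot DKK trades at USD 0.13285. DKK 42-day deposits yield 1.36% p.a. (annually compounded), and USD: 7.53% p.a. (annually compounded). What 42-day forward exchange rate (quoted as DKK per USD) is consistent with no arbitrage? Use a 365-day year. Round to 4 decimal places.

7.4763

T = 42/365 years.
Growth of 1 USD over T: (1 + 0.0753)^(42/365) = 1.0083889.
DKK accumulates by (1 + 0.0136)^(42/365) = 1.0015556.
CIP: F = S · (grow USD)/(grow DKK) = 0.13285 × 1.0083889/1.0015556 = 0.1337564 USD per DKK.
Quoted the other way: 1/0.1337564 = 7.4763 DKK per USD.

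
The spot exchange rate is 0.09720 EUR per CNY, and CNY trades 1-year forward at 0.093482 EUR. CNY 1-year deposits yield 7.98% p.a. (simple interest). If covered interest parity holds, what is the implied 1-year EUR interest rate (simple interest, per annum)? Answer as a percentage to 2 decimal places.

T = 1 year.
By CIP, F/S equals the EUR-to-CNY growth ratio: 0.093482/0.0972 = 0.9617490.
The CNY side grows by 1 + 0.0798×1 = 1.079800.
That pins the EUR growth at 1.0384966.
r = (1.0384966 − 1)/1 = 0.038497 → 3.85%.

3.85%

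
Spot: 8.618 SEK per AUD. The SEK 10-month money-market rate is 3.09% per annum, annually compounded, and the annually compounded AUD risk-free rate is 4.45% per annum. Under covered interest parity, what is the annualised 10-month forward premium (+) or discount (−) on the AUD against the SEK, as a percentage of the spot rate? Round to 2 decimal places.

T = 10/12 years.
No-arbitrage forward: 8.618 × 1.0256845 / 1.0369481 = 8.524389 SEK/AUD.
(F − S)/S ÷ T = (8.524389 − 8.618)/8.618/(10/12) = -0.013035 → -1.30%.

-1.30%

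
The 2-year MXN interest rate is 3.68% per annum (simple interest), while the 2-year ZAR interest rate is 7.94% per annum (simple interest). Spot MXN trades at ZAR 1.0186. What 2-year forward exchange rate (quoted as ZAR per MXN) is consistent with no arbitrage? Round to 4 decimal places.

T = 2 years.
ZAR growth factor: 1 + 0.0794×2 = 1.158800.
MXN growth factor: 1 + 0.0368×2 = 1.073600.
Forward (ZAR per MXN) = 1.0186 × 1.158800 / 1.073600 = 1.099435.

1.0994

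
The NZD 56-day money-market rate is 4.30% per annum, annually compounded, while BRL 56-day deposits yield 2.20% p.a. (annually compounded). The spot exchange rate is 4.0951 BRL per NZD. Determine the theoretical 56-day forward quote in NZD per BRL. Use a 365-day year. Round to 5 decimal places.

0.24496

T = 56/365 years.
BRL accumulates by (1 + 0.0220)^(56/365) = 1.0033443.
NZD growth factor: (1 + 0.0430)^(56/365) = 1.0064803.
CIP: F = S · (grow BRL)/(grow NZD) = 4.0951 × 1.0033443/1.0064803 = 4.082340 BRL per NZD.
Invert for NZD per BRL: 1 / 4.082340 = 0.24496.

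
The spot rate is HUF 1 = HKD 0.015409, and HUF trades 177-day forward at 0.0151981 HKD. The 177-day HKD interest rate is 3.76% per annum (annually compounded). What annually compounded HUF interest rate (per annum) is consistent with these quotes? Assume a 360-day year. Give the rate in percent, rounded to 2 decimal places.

T = 177/360 years.
By CIP, F/S equals the HKD-to-HUF growth ratio: 0.0151981/0.015409 = 0.9863132.
The HKD side grows by (1 + 0.0376)^(177/360) = 1.0183133.
That pins the HUF growth at 1.0324442.
Annualise: 1.0324442^(360/177) − 1 = 0.067095 = 6.71%.

6.71%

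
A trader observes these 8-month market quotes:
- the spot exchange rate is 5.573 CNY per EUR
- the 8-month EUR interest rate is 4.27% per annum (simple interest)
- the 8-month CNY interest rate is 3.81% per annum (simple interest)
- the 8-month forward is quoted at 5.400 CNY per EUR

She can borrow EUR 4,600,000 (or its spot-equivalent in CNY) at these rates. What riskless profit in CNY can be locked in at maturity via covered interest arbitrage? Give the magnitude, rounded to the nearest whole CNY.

CNY 739,837

T = 8/12 years.
Keep in EUR, deliver into the forward: 4,600,000·1.0284666667·5.400 = CNY 25,547,112.00.
Swap to CNY now, deposit: 4,600,000·5.573·1.025400 = CNY 26,286,949.32.
The quoted forward undervalues EUR, so borrow EUR, convert to CNY at spot, deposit the CNY at 3.81%, and buy EUR forward at 5.400 to cover the loan.
Arbitrage profit = |25,547,112.00 − 26,286,949.32| = CNY 739,837.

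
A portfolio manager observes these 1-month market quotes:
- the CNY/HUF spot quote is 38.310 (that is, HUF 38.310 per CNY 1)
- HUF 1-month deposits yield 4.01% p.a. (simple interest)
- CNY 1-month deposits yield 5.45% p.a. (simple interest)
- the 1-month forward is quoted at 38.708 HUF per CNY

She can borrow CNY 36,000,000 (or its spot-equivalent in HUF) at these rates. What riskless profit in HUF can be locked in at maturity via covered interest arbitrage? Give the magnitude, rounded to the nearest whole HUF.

HUF 16,048,065

T = 1/12 years.
Invest the CNY and cover forward: 36,000,000 × 1.004541666667 × 38.708 = HUF 1,399,816,758.00.
Convert at spot and invest in HUF: 36,000,000 × 38.310 × 1.003341666667 = HUF 1,383,768,693.00.
The quoted forward overvalues CNY, so borrow HUF, buy CNY at spot, deposit the CNY at 5.45%, and sell the proceeds forward at 38.708.
Arbitrage profit = |1,399,816,758.00 − 1,383,768,693.00| = HUF 16,048,065.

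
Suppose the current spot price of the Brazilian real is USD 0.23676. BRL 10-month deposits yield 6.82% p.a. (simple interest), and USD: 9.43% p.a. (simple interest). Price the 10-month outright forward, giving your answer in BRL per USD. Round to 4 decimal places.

4.1385

T = 10/12 years.
USD growth factor: 1 + 0.0943×10/12 = 1.0785833.
BRL growth factor: 1 + 0.0682×10/12 = 1.0568333.
So F = 0.23676 × 1.0785833 / 1.0568333 = 0.2416326 (USD/BRL).
Quoted the other way: 1/0.2416326 = 4.1385 BRL per USD.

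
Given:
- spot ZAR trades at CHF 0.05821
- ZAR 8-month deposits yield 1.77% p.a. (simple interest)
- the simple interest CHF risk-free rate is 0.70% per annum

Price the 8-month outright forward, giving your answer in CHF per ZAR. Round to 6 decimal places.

0.057800

T = 8/12 years.
CHF accumulates by 1 + 0.0070×8/12 = 1.0046667.
Growth of 1 ZAR over T: 1 + 0.0177×8/12 = 1.011800.
CIP: F = S · (grow CHF)/(grow ZAR) = 0.05821 × 1.0046667/1.011800 = 0.05779961 CHF per ZAR.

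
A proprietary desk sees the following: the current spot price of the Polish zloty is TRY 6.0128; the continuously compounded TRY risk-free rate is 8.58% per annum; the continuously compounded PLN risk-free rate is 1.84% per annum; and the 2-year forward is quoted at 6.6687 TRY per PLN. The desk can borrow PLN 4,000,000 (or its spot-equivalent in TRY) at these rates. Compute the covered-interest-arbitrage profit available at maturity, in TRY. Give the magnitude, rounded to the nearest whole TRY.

TRY 878,935

T = 2 years.
Keep in PLN, deliver into the forward: 4,000,000·1.037485503·6.6687 = TRY 27,674,718.30.
Swap to TRY now, deposit: 4,000,000·6.0128·1.1872028571 = TRY 28,553,653.36.
The quoted forward undervalues PLN, so borrow PLN, convert to TRY at spot, deposit the TRY at 8.58%, and buy PLN forward at 6.6687 to cover the loan.
Arbitrage profit = |27,674,718.30 − 28,553,653.36| = TRY 878,935.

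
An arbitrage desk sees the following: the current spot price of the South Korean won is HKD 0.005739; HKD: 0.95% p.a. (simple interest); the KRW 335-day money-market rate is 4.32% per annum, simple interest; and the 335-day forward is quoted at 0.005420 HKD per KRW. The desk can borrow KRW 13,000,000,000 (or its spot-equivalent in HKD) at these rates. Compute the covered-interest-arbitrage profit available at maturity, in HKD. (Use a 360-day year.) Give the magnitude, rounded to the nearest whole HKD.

HKD 1,974,055

T = 335/360 years.
Route A — deposit KRW, sell forward: 13,000,000,000 × 1.040200 × 0.005420 = HKD 73,292,492.00.
Route B — convert at spot, deposit HKD: 13,000,000,000 × 0.005739 × 1.0088402778 = HKD 75,266,546.61.
The quoted forward undervalues KRW, so borrow KRW, convert to HKD at spot, deposit the HKD at 0.95%, and buy KRW forward at 0.005420 to cover the loan.
The gap between the two covered legs is HKD 1,974,055.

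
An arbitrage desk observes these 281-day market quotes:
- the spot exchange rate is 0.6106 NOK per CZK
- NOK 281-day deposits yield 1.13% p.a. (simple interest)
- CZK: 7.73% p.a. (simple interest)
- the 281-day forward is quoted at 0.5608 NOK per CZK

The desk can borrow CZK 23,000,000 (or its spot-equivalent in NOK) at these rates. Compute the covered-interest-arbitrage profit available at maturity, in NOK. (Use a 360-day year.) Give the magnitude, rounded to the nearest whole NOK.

T = 281/360 years.
Invest the CZK and cover forward: 23,000,000 × 1.0603369444 × 0.5608 = NOK 13,676,650.04.
Convert at spot and invest in NOK: 23,000,000 × 0.6106 × 1.0088202778 = NOK 14,167,670.22.
The quoted forward undervalues CZK, so borrow CZK, convert to NOK at spot, deposit the NOK at 1.13%, and buy CZK forward at 0.5608 to cover the loan.
Arbitrage profit = |13,676,650.04 − 14,167,670.22| = NOK 491,020.

NOK 491,020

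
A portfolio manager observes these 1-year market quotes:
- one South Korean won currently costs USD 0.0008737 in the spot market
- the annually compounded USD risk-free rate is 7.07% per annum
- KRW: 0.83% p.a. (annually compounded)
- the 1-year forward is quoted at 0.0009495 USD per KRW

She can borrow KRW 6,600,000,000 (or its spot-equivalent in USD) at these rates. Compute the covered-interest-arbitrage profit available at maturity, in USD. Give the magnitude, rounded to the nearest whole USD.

T = 1 year.
Keep in KRW, deliver into the forward: 6,600,000,000·1.008300·0.0009495 = USD 6,318,713.61.
Swap to USD now, deposit: 6,600,000,000·0.0008737·1.070700 = USD 6,174,105.89.
The quoted forward overvalues KRW, so borrow USD, buy KRW at spot, deposit the KRW at 0.83%, and sell the proceeds forward at 0.0009495.
The gap between the two covered legs is USD 144,608.

USD 144,608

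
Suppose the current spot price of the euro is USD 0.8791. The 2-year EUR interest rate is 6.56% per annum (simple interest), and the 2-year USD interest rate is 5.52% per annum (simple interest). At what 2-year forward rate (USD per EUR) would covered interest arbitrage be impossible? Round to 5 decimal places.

T = 2 years.
USD growth factor: 1 + 0.0552×2 = 1.110400.
EUR growth factor: 1 + 0.0656×2 = 1.131200.
So F = 0.8791 × 1.110400 / 1.131200 = 0.8629355 (USD/EUR).

0.86294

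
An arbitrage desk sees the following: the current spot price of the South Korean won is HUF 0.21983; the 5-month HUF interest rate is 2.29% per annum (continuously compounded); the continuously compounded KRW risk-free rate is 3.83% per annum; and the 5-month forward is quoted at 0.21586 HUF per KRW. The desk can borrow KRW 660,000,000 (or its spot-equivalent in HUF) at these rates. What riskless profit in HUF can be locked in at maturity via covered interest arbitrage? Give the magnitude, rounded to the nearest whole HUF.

T = 5/12 years.
Invest the KRW and cover forward: 660,000,000 × 1.01608634759 × 0.21586 = HUF 144,759,383.33.
Convert at spot and invest in HUF: 660,000,000 × 0.21983 × 1.0095873335 = HUF 146,478,805.13.
The quoted forward undervalues KRW, so borrow KRW, convert to HUF at spot, deposit the HUF at 2.29%, and buy KRW forward at 0.21586 to cover the loan.
Profit = 146,478,805.13 − 144,759,383.33 = HUF 1,719,422.

HUF 1,719,422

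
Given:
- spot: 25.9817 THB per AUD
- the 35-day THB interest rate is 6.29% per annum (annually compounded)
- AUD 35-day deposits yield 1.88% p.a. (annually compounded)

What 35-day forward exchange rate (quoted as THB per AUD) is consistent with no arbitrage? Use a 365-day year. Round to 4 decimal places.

T = 35/365 years.
Growth of 1 THB over T: (1 + 0.0629)^(35/365) = 1.00586655.
AUD growth factor: (1 + 0.0188)^(35/365) = 1.0017876.
Forward (THB per AUD) = 25.9817 × 1.00586655 / 1.0017876 = 26.087489.

26.0875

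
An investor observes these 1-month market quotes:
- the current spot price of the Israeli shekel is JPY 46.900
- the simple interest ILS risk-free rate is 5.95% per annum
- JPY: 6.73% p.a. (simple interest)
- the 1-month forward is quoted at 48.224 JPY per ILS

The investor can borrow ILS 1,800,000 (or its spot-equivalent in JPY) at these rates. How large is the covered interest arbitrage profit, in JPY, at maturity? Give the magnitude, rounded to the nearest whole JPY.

JPY 2,340,144

T = 1/12 years.
Route A — deposit ILS, sell forward: 1,800,000 × 1.0049583333 × 48.224 = JPY 87,233,599.20.
Route B — convert at spot, deposit JPY: 1,800,000 × 46.900 × 1.0056083333 = JPY 84,893,455.50.
The quoted forward overvalues ILS, so borrow JPY, buy ILS at spot, deposit the ILS at 5.95%, and sell the proceeds forward at 48.224.
The gap between the two covered legs is JPY 2,340,144.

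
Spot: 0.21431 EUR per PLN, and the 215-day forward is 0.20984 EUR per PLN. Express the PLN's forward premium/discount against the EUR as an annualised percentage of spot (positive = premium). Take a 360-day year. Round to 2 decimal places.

T = 215/360 years.
PLN trades forward at -2.08576% vs spot over the period.
×(1/T) gives -3.49% p.a.

-3.49%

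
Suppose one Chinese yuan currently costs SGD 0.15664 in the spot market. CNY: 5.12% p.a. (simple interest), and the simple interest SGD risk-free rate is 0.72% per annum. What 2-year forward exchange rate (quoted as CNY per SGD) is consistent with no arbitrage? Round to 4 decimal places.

6.9379

T = 2 years.
SGD growth factor: 1 + 0.0072×2 = 1.014400.
Growth of 1 CNY over T: 1 + 0.0512×2 = 1.102400.
So F = 0.15664 × 1.014400 / 1.102400 = 0.1441361 (SGD/CNY).
Quoted the other way: 1/0.1441361 = 6.9379 CNY per SGD.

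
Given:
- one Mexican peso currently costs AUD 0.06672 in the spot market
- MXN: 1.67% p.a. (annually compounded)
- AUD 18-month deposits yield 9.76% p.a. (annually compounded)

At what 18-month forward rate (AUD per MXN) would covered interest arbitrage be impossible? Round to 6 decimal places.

0.074840

T = 18/12 years.
AUD accumulates by (1 + 0.0976)^(18/12) = 1.1499161.
MXN accumulates by (1 + 0.0167)^(18/12) = 1.0251543.
CIP: F = S · (grow AUD)/(grow MXN) = 0.06672 × 1.1499161/1.0251543 = 0.07483986 AUD per MXN.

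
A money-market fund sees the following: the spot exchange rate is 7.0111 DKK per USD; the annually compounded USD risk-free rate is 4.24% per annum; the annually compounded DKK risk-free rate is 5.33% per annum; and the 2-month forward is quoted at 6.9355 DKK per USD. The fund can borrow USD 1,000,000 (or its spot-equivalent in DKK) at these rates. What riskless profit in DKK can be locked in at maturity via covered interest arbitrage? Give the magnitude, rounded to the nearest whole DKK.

DKK 88,375

T = 2/12 years.
Route A — deposit USD, sell forward: 1,000,000 × 1.006944963 × 6.9355 = DKK 6,983,666.79.
Route B — convert at spot, deposit DKK: 1,000,000 × 7.0111 × 1.008692242 = DKK 7,072,042.18.
The quoted forward undervalues USD, so borrow USD, convert to DKK at spot, deposit the DKK at 5.33%, and buy USD forward at 6.9355 to cover the loan.
Arbitrage profit = |6,983,666.79 − 7,072,042.18| = DKK 88,375.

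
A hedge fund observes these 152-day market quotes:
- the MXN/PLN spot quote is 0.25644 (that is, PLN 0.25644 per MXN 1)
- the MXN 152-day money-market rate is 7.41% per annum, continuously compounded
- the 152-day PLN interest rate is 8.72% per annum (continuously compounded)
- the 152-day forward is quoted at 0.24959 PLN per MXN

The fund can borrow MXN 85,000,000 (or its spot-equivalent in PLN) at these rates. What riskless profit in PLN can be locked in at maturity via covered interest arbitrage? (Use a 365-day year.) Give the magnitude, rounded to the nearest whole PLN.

T = 152/365 years.
Invest the MXN and cover forward: 85,000,000 × 1.0313391281 × 0.24959 = PLN 21,880,014.30.
Convert at spot and invest in PLN: 85,000,000 × 0.25644 × 1.0369808109 = PLN 22,603,485.53.
The quoted forward undervalues MXN, so borrow MXN, convert to PLN at spot, deposit the PLN at 8.72%, and buy MXN forward at 0.24959 to cover the loan.
Arbitrage profit = |21,880,014.30 − 22,603,485.53| = PLN 723,471.

PLN 723,471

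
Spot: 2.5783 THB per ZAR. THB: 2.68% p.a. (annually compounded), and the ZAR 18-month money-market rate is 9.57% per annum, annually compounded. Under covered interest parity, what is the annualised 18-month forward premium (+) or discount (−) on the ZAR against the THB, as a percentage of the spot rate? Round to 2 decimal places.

T = 18/12 years.
F = S · g_THB/g_ZAR = 2.5783 × 1.0404681/1.1469315 = 2.3389705.
(F − S)/S ÷ T = (2.3389705 − 2.5783)/2.5783/(18/12) = -0.061883 → -6.19%.

-6.19%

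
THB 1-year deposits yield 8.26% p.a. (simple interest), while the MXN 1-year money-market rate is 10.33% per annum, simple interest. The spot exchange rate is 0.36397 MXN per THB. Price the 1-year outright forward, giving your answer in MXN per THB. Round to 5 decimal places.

T = 1 year.
MXN growth factor: 1 + 0.1033×1 = 1.103300.
Growth of 1 THB over T: 1 + 0.0826×1 = 1.082600.
CIP: F = S · (grow MXN)/(grow THB) = 0.36397 × 1.103300/1.082600 = 0.3709293 MXN per THB.

0.37093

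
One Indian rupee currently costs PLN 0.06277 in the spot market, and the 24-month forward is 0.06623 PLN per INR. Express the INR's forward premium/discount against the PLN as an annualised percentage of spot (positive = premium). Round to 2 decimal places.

+2.76%

T = 2 years.
INR trades forward at +5.51219% vs spot over the period.
×(1/T) gives 2.76% p.a.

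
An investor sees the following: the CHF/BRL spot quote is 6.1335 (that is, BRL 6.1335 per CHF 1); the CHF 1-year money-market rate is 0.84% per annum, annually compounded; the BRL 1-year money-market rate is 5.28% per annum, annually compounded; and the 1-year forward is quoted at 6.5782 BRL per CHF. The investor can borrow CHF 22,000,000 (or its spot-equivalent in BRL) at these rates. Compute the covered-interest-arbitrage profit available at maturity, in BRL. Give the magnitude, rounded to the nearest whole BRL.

T = 1 year.
Invest the CHF and cover forward: 22,000,000 × 1.008400 × 6.5782 = BRL 145,936,051.36.
Convert at spot and invest in BRL: 22,000,000 × 6.1335 × 1.052800 = BRL 142,061,673.60.
The quoted forward overvalues CHF, so borrow BRL, buy CHF at spot, deposit the CHF at 0.84%, and sell the proceeds forward at 6.5782.
Arbitrage profit = |145,936,051.36 − 142,061,673.60| = BRL 3,874,378.

BRL 3,874,378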